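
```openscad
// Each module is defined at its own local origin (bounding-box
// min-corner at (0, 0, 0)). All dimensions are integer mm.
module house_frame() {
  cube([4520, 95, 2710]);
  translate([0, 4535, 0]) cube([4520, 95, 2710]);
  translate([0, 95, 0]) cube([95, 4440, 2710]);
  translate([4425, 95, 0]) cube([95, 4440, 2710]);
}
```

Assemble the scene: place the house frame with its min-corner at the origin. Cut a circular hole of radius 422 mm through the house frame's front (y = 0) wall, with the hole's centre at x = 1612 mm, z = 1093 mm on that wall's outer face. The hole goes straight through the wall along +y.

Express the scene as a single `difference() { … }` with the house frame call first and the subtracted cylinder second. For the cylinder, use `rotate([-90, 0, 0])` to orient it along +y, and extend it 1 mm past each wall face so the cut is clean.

difference() {
  house_frame();
  translate([1612, -1, 1093]) rotate([-90, 0, 0]) cylinder(h = 97, r = 422);
}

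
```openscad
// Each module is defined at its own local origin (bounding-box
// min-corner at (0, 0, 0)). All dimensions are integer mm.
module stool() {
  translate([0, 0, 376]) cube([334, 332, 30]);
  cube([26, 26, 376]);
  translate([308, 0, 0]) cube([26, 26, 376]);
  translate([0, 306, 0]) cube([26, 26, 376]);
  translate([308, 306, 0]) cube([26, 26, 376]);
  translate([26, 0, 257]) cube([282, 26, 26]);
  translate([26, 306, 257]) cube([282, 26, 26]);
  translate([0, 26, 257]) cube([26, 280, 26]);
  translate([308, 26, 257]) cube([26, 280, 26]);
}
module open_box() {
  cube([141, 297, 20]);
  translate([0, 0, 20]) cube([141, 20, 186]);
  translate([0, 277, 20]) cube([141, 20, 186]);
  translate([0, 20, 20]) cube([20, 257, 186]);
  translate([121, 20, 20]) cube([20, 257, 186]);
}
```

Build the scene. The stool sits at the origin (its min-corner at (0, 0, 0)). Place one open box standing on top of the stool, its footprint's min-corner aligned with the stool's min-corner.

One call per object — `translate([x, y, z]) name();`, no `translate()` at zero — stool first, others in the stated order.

stool();
translate([0, 0, 406]) open_box();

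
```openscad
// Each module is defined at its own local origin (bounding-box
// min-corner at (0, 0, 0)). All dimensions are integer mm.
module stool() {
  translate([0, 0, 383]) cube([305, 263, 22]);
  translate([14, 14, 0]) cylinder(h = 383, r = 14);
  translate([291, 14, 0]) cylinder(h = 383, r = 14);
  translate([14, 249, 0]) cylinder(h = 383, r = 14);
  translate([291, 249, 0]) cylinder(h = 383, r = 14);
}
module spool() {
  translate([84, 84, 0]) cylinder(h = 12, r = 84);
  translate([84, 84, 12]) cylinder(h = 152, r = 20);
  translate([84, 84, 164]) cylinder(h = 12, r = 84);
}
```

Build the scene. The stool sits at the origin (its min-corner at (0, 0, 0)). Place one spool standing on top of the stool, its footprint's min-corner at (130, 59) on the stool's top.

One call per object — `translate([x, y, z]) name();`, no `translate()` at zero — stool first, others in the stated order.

stool();
translate([130, 59, 405]) spool();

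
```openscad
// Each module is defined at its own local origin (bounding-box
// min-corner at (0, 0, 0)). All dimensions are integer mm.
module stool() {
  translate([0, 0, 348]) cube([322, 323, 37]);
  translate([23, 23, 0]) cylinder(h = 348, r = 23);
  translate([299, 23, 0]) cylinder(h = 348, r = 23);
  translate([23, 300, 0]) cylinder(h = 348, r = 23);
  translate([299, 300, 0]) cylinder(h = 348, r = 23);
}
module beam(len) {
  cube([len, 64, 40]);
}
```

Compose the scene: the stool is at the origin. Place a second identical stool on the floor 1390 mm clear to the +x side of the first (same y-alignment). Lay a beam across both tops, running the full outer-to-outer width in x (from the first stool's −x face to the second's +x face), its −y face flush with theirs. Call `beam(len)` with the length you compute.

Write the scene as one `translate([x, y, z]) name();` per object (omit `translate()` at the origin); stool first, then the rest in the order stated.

stool();
translate([1712, 0, 0]) stool();
translate([0, 0, 385]) beam(2034);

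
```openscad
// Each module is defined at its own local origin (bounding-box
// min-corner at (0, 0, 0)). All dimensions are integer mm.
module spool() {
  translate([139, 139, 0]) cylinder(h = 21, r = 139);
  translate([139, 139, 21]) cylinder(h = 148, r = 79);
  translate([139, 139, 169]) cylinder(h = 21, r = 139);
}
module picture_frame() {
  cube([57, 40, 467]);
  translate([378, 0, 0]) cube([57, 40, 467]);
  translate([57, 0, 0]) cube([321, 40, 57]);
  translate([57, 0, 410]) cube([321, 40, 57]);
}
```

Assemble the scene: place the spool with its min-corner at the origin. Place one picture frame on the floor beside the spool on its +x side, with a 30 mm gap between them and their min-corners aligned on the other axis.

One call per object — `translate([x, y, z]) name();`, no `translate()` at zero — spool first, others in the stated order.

spool();
translate([308, 0, 0]) picture_frame();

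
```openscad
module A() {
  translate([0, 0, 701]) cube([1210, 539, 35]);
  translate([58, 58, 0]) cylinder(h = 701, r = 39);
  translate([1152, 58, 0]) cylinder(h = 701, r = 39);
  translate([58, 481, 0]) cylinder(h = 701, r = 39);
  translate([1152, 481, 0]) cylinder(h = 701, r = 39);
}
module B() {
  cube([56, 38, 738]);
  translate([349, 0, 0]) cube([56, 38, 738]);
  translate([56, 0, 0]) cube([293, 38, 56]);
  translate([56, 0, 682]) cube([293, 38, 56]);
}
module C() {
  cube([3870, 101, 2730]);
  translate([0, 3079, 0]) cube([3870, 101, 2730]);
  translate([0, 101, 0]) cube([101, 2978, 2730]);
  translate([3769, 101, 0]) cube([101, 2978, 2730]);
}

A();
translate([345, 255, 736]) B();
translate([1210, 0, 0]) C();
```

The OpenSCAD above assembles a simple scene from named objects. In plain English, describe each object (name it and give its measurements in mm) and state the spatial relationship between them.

A is a table with a 1210×539 mm rectangular top, 35 mm thick, top surface at z = 736 mm, supported by four round legs of 78 mm diameter, each leg's bounding box inset 19 mm from the nearest pair of top edges, running from the floor.

B is a picture frame with a 293×626 mm rectangular opening (x by z) and a uniform 56 mm border on every side. Frame depth is 38 mm along y. It is built from two vertical stiles running the full outside height and two horizontal rails spanning the gap between the stiles.

C is a box-shaped house frame (walls only): outside footprint 3870×3180 mm, wall height 2730 mm, wall thickness 101 mm. The two y-facing walls run the full x-width; the two x-facing walls fit between the inner faces of the y-facing walls.

The picture frame is on top of the table. The house frame is against the table's +x side, with their −y faces flush.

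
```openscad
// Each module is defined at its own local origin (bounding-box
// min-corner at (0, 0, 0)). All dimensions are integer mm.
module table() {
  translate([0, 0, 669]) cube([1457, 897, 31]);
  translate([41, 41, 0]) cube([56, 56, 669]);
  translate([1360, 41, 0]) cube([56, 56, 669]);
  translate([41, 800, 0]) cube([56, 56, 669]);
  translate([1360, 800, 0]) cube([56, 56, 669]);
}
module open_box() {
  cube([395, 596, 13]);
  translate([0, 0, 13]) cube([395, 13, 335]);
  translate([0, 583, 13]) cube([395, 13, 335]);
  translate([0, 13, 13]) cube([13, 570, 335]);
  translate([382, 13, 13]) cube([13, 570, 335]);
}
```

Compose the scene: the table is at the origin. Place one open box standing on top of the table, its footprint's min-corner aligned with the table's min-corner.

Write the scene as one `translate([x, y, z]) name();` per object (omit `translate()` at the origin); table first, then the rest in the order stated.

table();
translate([0, 0, 700]) open_box();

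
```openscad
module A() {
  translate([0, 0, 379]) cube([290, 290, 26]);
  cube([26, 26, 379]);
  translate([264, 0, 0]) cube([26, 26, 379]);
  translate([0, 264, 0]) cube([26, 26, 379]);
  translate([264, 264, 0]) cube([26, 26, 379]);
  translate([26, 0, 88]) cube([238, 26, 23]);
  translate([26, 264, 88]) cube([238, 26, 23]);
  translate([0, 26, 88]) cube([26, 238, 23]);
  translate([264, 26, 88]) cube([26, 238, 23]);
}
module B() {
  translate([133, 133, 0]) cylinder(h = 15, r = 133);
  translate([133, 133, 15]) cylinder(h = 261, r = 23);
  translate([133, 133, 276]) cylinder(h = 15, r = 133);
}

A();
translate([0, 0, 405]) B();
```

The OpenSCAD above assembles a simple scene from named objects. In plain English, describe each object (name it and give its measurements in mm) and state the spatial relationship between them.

A is a four-legged stool. The seat is a 290×290×26 mm slab whose top surface is at z = 405 mm; four square legs, each 26×26 mm in cross-section, run from the floor (z = 0) to the underside of the seat, each flush with a corner of the seat. Four stretchers, 26 mm wide and 23 mm tall, connect adjacent legs with their undersides at z = 88 mm, each running between the inner faces of the legs it joins and aligned with the legs' outer faces on the other axis.

B is a spool: two coaxial disc flanges of radius 133 mm and thickness 15 mm, joined by a core cylinder of radius 23 mm and height 261 mm. The lower flange rests on z = 0 and the three cylinders share a vertical axis.

The spool is on top of the stool.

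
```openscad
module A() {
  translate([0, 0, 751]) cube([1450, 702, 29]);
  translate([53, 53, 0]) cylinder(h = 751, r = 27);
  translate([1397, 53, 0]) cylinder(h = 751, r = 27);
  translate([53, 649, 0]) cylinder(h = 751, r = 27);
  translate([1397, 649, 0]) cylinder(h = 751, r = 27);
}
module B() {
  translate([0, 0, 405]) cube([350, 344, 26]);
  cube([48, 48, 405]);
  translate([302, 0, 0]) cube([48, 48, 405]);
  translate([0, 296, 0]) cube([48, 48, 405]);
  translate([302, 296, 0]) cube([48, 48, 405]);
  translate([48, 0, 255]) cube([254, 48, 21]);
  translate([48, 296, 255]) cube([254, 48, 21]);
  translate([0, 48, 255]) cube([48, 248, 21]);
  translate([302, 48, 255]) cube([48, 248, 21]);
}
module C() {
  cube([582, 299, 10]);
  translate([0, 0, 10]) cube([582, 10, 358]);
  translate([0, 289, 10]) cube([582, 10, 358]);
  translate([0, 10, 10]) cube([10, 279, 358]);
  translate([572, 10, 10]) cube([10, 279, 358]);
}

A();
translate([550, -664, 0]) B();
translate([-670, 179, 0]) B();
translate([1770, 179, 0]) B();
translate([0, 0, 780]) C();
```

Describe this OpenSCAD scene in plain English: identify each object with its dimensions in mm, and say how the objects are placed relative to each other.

A is a table with a 1450×702 mm rectangular top, 29 mm thick, top surface at z = 780 mm, supported by four round legs of 54 mm diameter, each leg's bounding box inset 26 mm from the nearest pair of top edges, running from the floor.

B is a simple wooden stool: a rectangular seat 350 mm (x) by 344 mm (y), 26 mm thick, top face at z = 431 mm, on four square legs, each 48×48 mm in cross-section. The legs rest on z = 0, each flush with a corner of the seat. Four stretchers, 48 mm wide and 21 mm tall, connect adjacent legs with their undersides at z = 255 mm, each running between the inner faces of the legs it joins and aligned with the legs' outer faces on the other axis.

C is an open-topped rectangular box: outside dimensions 582×299×368 mm, with a uniform wall and base thickness of 10 mm. The base is a full 582×299 slab on the floor; four walls sit on top of the base. The front and back walls (the −y and +y sides) span the full width; the two side walls fit between them.

Three stools sit around the table at the −y, −x, +x sides. The open box is on top of the table.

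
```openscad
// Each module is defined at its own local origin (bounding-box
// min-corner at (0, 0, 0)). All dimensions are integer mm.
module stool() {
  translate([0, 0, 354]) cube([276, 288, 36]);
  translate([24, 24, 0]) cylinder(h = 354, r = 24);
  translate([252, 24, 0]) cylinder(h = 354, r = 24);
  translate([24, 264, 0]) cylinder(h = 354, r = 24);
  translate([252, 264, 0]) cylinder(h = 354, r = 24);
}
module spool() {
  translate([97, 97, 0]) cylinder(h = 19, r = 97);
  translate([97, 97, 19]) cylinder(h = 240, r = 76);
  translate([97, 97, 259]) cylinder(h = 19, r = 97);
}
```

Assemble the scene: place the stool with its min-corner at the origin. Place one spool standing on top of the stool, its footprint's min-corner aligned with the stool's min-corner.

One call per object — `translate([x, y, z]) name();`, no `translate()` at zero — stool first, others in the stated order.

stool();
translate([0, 0, 390]) spool();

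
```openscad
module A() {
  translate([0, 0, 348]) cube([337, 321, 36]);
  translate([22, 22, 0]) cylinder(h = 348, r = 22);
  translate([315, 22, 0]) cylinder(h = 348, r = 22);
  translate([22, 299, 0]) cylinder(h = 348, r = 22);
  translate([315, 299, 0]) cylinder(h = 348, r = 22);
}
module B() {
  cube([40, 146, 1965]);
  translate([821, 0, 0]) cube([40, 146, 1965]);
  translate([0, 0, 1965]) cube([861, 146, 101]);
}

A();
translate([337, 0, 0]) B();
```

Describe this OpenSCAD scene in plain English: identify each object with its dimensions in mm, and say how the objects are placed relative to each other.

A is a four-legged stool. The seat is a 337×321×36 mm slab whose top surface is at z = 384 mm; four round legs, each 44 mm in diameter, run from the floor (z = 0) to the underside of the seat, each leg's axis is inset half a diameter from the nearest pair of seat edges (so the leg's bounding box is flush with the corner).

B is a rectangular door frame: two vertical jambs of 40×146 mm section, 1965 mm tall, with a clear opening 781 mm wide between their inner faces. A header 101 mm tall and 146 mm deep lies on top of the jambs and spans the full outside width.

The door frame is against the stool's +x side, with their −y faces flush.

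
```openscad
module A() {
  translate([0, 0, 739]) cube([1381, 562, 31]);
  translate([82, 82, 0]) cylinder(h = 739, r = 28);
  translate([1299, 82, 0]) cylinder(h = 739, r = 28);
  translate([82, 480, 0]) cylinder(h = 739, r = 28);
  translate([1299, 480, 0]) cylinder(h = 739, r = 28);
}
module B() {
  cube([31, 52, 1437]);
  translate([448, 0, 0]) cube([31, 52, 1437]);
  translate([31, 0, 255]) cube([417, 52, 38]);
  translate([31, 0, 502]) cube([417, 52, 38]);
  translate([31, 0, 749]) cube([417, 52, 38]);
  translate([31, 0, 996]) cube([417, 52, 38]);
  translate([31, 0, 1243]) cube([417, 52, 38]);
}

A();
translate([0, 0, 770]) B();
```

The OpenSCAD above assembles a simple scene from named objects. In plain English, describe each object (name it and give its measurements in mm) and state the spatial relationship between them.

A is a table: top 1381 mm (x) × 562 mm (y), 31 mm thick, upper face at z = 770 mm, on four round legs of 56 mm diameter, each leg's bounding box inset 54 mm from the nearest pair of top edges, running from z = 0 to the bottom of the top.

B is a straight ladder. Two 31×52 mm vertical rails, 1437 mm tall, stand 479 mm apart (outside-to-outside) with their front faces coplanar on the −y side. 5 rungs, each 52 mm deep and 38 mm tall, span between the inner faces of the rails, front faces flush with the rails. The lowest rung's underside is at z = 255 mm and rungs are spaced 247 mm apart (underside to underside).

The ladder is on top of the table.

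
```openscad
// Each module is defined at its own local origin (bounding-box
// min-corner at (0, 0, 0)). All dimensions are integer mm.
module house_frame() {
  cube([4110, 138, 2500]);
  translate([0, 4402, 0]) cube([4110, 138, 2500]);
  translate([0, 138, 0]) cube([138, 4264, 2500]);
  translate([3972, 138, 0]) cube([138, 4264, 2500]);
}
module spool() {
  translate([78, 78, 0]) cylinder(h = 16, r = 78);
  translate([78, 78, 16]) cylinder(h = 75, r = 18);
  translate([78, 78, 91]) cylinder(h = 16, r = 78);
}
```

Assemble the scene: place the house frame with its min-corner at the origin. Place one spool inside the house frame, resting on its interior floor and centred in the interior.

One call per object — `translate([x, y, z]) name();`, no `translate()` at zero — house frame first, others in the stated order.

house_frame();
translate([1977, 2192, 0]) spool();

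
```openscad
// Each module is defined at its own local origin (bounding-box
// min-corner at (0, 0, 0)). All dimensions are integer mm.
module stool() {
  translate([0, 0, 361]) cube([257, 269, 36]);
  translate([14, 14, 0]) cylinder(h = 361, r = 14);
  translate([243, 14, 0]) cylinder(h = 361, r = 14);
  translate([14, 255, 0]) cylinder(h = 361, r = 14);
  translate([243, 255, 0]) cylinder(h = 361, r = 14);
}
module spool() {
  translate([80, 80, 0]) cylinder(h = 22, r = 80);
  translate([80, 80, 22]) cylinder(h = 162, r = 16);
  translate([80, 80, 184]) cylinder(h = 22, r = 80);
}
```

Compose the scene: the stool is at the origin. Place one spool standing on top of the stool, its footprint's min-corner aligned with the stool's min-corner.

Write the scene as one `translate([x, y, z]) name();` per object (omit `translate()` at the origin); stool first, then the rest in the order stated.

stool();
translate([0, 0, 397]) spool();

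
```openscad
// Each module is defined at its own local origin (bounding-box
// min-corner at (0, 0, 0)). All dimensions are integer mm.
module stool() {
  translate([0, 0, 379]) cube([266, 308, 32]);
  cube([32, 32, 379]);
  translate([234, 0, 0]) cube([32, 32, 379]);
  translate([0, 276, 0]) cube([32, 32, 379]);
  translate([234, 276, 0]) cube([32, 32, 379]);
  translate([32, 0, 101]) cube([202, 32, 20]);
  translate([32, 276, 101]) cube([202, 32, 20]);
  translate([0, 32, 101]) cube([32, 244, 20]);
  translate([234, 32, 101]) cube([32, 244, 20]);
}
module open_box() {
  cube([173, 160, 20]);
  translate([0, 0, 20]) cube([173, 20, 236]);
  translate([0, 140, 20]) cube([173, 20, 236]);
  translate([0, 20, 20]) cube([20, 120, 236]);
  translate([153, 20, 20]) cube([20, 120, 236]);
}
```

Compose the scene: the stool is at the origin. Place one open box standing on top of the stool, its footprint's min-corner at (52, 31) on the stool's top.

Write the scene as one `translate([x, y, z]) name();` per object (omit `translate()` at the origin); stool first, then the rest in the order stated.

stool();
translate([52, 31, 411]) open_box();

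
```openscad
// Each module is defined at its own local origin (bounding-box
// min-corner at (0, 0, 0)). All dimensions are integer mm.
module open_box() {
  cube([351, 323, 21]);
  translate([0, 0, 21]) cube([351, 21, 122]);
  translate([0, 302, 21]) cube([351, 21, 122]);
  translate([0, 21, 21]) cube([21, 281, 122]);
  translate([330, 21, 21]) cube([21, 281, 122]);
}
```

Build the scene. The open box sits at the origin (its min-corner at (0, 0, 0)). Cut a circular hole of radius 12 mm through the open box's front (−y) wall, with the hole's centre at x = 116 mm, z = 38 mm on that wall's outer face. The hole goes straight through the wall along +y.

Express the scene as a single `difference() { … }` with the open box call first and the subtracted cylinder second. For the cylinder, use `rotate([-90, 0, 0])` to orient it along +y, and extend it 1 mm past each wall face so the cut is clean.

difference() {
  open_box();
  translate([116, -1, 38]) rotate([-90, 0, 0]) cylinder(h = 23, r = 12);
}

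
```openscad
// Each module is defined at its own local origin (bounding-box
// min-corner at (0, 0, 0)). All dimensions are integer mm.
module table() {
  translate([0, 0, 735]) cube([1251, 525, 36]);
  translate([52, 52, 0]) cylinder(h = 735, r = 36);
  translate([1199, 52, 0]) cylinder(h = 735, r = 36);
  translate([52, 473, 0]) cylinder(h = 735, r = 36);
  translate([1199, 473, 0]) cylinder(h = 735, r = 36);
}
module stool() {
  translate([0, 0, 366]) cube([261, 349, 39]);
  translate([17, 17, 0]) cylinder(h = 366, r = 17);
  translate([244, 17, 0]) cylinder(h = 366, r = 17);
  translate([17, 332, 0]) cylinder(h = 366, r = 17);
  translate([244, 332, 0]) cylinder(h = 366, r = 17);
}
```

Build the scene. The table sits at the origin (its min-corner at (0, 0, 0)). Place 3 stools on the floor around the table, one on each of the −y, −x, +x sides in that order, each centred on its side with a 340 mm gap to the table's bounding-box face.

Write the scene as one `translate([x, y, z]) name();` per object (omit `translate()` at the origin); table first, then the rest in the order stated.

table();
translate([495, -689, 0]) stool();
translate([-601, 88, 0]) stool();
translate([1591, 88, 0]) stool();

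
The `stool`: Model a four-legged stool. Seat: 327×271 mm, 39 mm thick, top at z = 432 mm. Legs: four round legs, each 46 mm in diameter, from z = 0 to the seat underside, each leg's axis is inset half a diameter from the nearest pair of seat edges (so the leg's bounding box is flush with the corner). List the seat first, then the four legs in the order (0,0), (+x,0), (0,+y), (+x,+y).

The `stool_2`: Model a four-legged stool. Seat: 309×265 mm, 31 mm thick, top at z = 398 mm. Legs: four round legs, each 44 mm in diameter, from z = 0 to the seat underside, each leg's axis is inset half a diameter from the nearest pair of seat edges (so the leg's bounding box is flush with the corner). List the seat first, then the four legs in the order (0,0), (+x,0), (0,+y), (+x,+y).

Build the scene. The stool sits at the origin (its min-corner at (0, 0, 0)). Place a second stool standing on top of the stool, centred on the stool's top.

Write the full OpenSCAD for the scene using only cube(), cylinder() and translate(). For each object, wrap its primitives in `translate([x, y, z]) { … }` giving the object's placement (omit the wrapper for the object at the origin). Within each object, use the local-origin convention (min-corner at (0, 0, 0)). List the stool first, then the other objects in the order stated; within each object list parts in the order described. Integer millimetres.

translate([0, 0, 393]) cube([327, 271, 39]);
translate([23, 23, 0]) cylinder(h = 393, r = 23);
translate([304, 23, 0]) cylinder(h = 393, r = 23);
translate([23, 248, 0]) cylinder(h = 393, r = 23);
translate([304, 248, 0]) cylinder(h = 393, r = 23);
translate([9, 3, 432]) {
  translate([0, 0, 367]) cube([309, 265, 31]);
  translate([22, 22, 0]) cylinder(h = 367, r = 22);
  translate([287, 22, 0]) cylinder(h = 367, r = 22);
  translate([22, 243, 0]) cylinder(h = 367, r = 22);
  translate([287, 243, 0]) cylinder(h = 367, r = 22);
}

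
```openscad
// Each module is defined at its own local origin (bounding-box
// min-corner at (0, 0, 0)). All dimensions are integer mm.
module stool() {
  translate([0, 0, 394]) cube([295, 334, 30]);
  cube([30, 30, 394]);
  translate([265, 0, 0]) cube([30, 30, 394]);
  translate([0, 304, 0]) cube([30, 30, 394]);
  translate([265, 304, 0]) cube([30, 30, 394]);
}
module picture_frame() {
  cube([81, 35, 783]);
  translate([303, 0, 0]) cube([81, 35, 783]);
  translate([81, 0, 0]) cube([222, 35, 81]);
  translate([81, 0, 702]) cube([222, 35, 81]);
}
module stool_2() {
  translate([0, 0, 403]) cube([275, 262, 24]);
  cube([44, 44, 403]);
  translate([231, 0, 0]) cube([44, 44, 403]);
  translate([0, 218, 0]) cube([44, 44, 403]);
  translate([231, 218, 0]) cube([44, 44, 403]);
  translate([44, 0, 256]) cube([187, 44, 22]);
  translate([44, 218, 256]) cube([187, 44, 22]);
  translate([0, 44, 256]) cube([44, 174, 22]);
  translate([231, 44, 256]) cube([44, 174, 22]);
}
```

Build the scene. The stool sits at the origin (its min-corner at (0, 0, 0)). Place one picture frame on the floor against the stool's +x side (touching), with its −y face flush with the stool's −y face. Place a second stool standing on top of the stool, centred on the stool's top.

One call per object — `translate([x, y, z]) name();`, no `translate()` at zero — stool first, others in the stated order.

stool();
translate([295, 0, 0]) picture_frame();
translate([10, 36, 424]) stool_2();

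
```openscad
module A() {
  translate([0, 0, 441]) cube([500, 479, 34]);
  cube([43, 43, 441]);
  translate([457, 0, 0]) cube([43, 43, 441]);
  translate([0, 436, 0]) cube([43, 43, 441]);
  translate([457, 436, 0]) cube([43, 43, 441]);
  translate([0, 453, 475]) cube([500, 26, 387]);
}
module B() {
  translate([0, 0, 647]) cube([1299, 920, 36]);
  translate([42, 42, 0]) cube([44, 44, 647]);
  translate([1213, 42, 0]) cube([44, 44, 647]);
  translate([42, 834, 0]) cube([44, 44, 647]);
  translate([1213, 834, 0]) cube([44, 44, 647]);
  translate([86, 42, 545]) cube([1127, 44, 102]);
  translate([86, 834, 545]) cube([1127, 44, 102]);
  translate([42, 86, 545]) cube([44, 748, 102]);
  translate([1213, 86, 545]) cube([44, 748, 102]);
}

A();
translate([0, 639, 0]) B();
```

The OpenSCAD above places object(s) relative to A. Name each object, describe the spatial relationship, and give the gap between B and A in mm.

A is a chair. B is a table. The table is on the floor beside the chair on its +y side. The gap between the table and the chair is 160 mm.

The table's nearest face is 160 mm from the chair's +y face.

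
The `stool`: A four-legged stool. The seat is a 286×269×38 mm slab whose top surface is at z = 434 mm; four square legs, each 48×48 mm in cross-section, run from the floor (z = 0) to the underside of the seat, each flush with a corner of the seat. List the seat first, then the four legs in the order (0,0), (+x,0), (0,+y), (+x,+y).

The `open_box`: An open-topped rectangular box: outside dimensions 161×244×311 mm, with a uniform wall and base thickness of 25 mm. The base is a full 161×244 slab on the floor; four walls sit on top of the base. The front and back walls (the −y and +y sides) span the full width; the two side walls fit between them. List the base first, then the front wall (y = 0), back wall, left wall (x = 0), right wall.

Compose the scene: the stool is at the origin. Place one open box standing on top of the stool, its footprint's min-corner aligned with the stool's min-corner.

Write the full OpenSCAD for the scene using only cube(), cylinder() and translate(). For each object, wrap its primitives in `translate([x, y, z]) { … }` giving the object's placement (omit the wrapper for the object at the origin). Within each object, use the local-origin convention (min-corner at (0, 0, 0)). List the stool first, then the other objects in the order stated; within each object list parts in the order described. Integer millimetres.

translate([0, 0, 396]) cube([286, 269, 38]);
cube([48, 48, 396]);
translate([238, 0, 0]) cube([48, 48, 396]);
translate([0, 221, 0]) cube([48, 48, 396]);
translate([238, 221, 0]) cube([48, 48, 396]);
translate([0, 0, 434]) {
  cube([161, 244, 25]);
  translate([0, 0, 25]) cube([161, 25, 286]);
  translate([0, 219, 25]) cube([161, 25, 286]);
  translate([0, 25, 25]) cube([25, 194, 286]);
  translate([136, 25, 25]) cube([25, 194, 286]);
}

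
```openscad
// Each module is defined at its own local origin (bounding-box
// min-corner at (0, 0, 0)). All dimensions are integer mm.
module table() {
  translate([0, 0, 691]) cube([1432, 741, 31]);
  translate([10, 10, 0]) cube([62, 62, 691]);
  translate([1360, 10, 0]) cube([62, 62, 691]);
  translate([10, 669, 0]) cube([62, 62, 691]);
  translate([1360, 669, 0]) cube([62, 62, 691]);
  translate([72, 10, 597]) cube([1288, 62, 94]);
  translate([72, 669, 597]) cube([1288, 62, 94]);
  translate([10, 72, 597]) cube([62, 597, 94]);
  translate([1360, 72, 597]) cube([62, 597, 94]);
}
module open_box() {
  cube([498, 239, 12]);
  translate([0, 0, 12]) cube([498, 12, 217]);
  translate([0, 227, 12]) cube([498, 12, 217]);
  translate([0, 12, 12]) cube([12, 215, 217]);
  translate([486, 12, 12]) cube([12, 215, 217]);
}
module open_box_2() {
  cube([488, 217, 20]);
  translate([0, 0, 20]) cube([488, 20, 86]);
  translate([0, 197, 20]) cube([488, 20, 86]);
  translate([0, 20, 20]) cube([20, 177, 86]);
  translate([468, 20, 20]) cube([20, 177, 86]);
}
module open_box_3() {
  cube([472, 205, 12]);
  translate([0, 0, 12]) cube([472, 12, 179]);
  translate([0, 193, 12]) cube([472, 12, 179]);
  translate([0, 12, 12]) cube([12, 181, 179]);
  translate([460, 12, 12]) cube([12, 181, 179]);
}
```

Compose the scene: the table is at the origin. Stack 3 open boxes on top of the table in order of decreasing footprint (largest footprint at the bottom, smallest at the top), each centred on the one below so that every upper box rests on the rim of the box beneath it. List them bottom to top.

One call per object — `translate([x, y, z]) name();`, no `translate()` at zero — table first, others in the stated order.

table();
translate([467, 251, 722]) open_box();
translate([472, 262, 951]) open_box_2();
translate([480, 268, 1057]) open_box_3();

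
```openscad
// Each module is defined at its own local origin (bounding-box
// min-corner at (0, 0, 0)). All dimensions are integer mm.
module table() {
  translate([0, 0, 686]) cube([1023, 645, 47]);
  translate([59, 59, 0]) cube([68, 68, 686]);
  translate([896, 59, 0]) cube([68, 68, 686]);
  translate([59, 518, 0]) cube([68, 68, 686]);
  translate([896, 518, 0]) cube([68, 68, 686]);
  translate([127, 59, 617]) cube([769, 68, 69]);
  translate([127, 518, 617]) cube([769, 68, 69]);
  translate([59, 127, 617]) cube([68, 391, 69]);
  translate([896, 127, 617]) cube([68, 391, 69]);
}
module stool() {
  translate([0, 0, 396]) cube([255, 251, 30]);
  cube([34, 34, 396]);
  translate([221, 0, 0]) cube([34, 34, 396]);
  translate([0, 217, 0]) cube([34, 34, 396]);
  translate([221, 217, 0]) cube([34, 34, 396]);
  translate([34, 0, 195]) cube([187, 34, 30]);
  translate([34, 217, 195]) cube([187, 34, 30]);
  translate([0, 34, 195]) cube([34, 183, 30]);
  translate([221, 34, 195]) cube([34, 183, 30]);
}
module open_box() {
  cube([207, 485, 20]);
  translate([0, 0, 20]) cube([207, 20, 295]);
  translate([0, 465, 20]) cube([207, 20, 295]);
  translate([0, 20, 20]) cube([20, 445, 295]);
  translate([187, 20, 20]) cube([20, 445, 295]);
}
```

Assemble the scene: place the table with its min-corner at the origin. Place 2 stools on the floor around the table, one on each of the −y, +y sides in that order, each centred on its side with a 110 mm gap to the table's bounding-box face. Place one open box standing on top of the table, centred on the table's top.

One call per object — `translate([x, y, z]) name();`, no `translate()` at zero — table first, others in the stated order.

table();
translate([384, -361, 0]) stool();
translate([384, 755, 0]) stool();
translate([408, 80, 733]) open_box();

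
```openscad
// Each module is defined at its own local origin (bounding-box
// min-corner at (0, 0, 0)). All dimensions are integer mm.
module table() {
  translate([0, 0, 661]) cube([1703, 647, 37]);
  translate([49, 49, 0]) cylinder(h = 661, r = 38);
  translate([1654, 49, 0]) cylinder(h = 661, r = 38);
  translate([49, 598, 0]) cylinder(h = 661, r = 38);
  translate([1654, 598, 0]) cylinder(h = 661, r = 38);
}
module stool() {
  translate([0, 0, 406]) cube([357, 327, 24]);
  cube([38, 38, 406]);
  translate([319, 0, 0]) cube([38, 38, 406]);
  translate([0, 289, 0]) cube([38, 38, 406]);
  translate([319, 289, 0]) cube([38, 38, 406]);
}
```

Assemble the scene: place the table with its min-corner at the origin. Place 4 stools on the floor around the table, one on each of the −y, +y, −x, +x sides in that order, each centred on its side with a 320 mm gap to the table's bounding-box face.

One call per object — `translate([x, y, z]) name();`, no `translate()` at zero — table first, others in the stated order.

table();
translate([673, -647, 0]) stool();
translate([673, 967, 0]) stool();
translate([-677, 160, 0]) stool();
translate([2023, 160, 0]) stool();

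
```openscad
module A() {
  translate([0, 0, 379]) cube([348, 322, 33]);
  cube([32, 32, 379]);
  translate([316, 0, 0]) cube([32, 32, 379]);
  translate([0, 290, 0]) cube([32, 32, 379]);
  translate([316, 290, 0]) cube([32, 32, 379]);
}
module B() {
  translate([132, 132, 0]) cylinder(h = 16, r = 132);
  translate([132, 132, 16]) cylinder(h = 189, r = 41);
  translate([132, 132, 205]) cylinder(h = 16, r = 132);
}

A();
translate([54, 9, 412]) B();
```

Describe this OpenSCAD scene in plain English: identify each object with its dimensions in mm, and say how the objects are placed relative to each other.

A is a four-legged stool. The seat is 348×322 mm, 33 mm thick, top at z = 412 mm. It stands on four square legs, each 32×32 mm in cross-section, from z = 0 to the seat underside, each flush with a corner of the seat.

B is a spool: two coaxial disc flanges of radius 132 mm and thickness 16 mm, joined by a core cylinder of radius 41 mm and height 189 mm. The lower flange rests on z = 0 and the three cylinders share a vertical axis.

The spool is on top of the stool.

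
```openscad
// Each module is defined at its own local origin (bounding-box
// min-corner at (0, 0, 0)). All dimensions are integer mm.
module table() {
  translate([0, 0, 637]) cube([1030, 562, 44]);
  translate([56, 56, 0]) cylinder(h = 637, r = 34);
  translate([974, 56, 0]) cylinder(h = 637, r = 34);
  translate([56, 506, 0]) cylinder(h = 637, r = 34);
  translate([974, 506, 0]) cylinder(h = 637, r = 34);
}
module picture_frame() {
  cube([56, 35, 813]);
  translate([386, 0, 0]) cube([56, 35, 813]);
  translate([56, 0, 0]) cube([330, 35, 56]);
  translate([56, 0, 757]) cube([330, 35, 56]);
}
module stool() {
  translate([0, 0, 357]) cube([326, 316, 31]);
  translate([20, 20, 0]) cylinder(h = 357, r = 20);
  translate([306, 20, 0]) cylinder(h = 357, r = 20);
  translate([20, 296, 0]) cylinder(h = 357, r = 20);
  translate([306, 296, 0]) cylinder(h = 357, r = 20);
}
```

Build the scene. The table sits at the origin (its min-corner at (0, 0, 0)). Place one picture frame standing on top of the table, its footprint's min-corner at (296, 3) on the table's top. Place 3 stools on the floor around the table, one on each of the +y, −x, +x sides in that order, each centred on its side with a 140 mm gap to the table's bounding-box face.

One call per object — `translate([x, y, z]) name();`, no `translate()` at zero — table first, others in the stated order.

table();
translate([296, 3, 681]) picture_frame();
translate([352, 702, 0]) stool();
translate([-466, 123, 0]) stool();
translate([1170, 123, 0]) stool();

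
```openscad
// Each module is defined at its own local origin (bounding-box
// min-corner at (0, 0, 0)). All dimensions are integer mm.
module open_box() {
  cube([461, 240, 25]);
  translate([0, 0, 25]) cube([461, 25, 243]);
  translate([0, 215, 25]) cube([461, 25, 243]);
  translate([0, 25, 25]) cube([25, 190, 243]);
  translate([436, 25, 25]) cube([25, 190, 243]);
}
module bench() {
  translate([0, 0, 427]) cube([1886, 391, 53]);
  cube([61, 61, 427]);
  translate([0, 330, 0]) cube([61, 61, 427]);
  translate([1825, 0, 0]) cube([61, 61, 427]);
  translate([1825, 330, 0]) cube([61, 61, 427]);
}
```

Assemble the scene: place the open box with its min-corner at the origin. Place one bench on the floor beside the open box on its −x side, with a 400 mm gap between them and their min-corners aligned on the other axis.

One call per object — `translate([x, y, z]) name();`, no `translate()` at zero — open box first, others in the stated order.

open_box();
translate([-2286, 0, 0]) bench();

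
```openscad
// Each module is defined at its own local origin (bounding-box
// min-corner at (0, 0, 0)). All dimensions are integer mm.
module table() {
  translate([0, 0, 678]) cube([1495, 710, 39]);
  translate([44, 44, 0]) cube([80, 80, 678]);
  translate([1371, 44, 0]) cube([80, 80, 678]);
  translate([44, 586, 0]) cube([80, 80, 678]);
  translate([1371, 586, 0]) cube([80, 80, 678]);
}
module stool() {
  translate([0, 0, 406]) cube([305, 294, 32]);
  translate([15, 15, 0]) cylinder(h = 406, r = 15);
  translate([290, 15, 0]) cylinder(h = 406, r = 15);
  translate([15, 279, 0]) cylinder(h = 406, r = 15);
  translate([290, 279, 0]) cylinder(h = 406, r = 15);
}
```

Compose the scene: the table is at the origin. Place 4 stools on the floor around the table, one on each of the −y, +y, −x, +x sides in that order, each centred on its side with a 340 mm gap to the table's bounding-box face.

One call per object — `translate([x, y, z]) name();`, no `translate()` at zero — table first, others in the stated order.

table();
translate([595, -634, 0]) stool();
translate([595, 1050, 0]) stool();
translate([-645, 208, 0]) stool();
translate([1835, 208, 0]) stool();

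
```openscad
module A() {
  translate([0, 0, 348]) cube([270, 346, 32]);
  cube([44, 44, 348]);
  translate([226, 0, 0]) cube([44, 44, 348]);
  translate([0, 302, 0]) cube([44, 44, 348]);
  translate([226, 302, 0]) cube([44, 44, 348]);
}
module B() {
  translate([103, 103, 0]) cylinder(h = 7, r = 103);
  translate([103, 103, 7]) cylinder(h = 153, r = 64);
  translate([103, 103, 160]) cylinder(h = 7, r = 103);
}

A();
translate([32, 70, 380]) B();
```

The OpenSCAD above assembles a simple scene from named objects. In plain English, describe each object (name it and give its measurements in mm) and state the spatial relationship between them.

A is a four-legged stool. The seat is 270×346 mm, 32 mm thick, top at z = 380 mm. It stands on four square legs, each 44×44 mm in cross-section, from z = 0 to the seat underside, each flush with a corner of the seat.

B is a spool: two coaxial disc flanges of radius 103 mm and thickness 7 mm, joined by a core cylinder of radius 64 mm and height 153 mm. The lower flange rests on z = 0 and the three cylinders share a vertical axis.

The spool is on top of the stool, centred.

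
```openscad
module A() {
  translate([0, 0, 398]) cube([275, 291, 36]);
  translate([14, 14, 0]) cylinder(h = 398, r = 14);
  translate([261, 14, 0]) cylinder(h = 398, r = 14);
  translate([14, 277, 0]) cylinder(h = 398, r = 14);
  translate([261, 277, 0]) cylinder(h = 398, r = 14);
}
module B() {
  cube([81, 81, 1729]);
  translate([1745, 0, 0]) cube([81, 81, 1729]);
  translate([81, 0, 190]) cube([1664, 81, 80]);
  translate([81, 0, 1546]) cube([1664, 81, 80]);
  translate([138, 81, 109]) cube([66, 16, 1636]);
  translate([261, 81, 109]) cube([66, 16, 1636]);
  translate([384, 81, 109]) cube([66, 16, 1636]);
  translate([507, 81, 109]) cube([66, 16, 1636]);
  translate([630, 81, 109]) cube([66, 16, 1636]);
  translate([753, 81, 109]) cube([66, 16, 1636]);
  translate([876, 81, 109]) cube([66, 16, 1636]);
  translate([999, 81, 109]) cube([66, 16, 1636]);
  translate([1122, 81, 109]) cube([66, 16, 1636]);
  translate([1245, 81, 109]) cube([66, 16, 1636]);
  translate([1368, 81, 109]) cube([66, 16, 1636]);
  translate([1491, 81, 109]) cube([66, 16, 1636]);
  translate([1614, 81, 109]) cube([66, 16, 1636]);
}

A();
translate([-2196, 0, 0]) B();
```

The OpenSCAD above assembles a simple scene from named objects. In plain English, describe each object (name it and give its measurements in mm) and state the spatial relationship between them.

A is a four-legged stool. The seat is a 275×291×36 mm slab whose top surface is at z = 434 mm; four round legs, each 28 mm in diameter, run from the floor (z = 0) to the underside of the seat, each leg's axis is inset half a diameter from the nearest pair of seat edges (so the leg's bounding box is flush with the corner).

B is a fence section. Two 81×81 mm posts, 1729 mm tall, stand on the floor with a clear span of 1664 mm between their inner faces. Two horizontal rails of 81×80 mm section span the gap between the posts with their undersides at z = 190 mm and z = 1546 mm, flush with the posts' −y face. 13 pickets, each 66 mm wide, 16 mm thick and 1636 mm tall, are fixed to the +y face of the rails with their bottoms at z = 109 mm, evenly spaced across the span with equal gaps (rounded down to the nearest mm) at the −x end and between each pair — any rounding remainder accumulates at the +x end.

The fence section is on the floor beside the stool on its −x side.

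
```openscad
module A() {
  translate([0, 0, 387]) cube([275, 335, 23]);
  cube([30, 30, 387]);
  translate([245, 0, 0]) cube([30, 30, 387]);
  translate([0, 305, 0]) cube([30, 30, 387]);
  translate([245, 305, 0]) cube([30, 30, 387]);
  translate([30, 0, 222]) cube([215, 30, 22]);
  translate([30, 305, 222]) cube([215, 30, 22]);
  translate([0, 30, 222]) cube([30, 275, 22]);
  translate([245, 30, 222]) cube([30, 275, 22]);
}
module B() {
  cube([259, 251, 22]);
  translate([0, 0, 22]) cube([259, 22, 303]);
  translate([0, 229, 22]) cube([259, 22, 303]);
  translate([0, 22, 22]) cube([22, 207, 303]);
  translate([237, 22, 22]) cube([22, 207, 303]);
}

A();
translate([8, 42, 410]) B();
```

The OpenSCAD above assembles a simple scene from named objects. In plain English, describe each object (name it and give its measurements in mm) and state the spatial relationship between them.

A is a four-legged stool. The seat is a 275×335×23 mm slab whose top surface is at z = 410 mm; four square legs, each 30×30 mm in cross-section, run from the floor (z = 0) to the underside of the seat, each flush with a corner of the seat. Four stretchers, 30 mm wide and 22 mm tall, connect adjacent legs with their undersides at z = 222 mm, each running between the inner faces of the legs it joins and aligned with the legs' outer faces on the other axis.

B is an open-topped rectangular box: outside dimensions 259×251×325 mm, with a uniform wall and base thickness of 22 mm. The base is a full 259×251 slab on the floor; four walls sit on top of the base. The front and back walls (the −y and +y sides) span the full width; the two side walls fit between them.

The open box is on top of the stool, centred.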